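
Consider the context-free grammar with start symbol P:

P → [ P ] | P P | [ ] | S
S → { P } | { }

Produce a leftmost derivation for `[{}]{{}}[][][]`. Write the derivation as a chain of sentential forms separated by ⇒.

P ⇒ PP   [P → P P]
PP ⇒ [P]P   [P → [ P ]]
[P]P ⇒ [S]P   [P → S]
[S]P ⇒ [{}]P   [S → { }]
[{}]P ⇒ [{}]PP   [P → P P]
[{}]PP ⇒ [{}]PPP   [P → P P]
[{}]PPP ⇒ [{}]SPP   [P → S]
[{}]SPP ⇒ [{}]{P}PP   [S → { P }]
[{}]{P}PP ⇒ [{}]{S}PP   [P → S]
[{}]{S}PP ⇒ [{}]{{}}PP   [S → { }]
[{}]{{}}PP ⇒ [{}]{{}}PPP   [P → P P]
[{}]{{}}PPP ⇒ [{}]{{}}[]PP   [P → [ ]]
[{}]{{}}[]PP ⇒ [{}]{{}}[][]P   [P → [ ]]
[{}]{{}}[][]P ⇒ [{}]{{}}[][][]   [P → [ ]]

P ⇒ PP ⇒ [P]P ⇒ [S]P ⇒ [{}]P ⇒ [{}]PP ⇒ [{}]PPP ⇒ [{}]SPP ⇒ [{}]{P}PP ⇒ [{}]{S}PP ⇒ [{}]{{}}PP ⇒ [{}]{{}}PPP ⇒ [{}]{{}}[]PP ⇒ [{}]{{}}[][]P ⇒ [{}]{{}}[][][]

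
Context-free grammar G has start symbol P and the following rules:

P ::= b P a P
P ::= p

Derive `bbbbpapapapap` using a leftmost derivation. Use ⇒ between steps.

P ⇒ bPaP ⇒ bbPaPaP ⇒ bbbPaPaPaP ⇒ bbbbPaPaPaPaP ⇒ bbbbpaPaPaPaP ⇒ bbbbpapaPaPaP ⇒ bbbbpapapaPaP ⇒ bbbbpapapapaP ⇒ bbbbpapapapap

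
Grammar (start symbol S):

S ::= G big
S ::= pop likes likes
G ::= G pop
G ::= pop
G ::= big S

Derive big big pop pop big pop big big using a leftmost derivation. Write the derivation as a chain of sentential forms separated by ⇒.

S ⇒ G big ⇒ big S big ⇒ big G big big ⇒ big G pop big big ⇒ big big S pop big big ⇒ big big G big pop big big ⇒ big big G pop big pop big big ⇒ big big pop pop big pop big big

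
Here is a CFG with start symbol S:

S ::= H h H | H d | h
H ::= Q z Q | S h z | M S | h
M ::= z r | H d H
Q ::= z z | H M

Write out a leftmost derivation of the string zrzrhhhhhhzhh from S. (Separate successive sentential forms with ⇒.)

S⇒HhH⇒ShzhH⇒HhHhzhH⇒MShHhzhH⇒zrShHhzhH⇒zrHhHhHhzhH⇒zrMShHhHhzhH⇒zrzrShHhHhzhH⇒zrzrhhHhHhzhH⇒zrzrhhhhHhzhH⇒zrzrhhhhhhzhH⇒zrzrhhhhhhzhh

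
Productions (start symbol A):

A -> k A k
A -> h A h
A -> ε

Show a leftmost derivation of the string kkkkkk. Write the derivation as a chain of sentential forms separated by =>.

A => kAk => kkAkk => kkkAkkk => kkkkkk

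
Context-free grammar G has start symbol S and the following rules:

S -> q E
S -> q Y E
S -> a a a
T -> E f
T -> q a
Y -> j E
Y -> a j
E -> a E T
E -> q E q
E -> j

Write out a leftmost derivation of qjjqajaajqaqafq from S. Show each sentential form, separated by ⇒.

S ⇒ qYE ⇒ qjEE ⇒ qjjE ⇒ qjjqEq ⇒ qjjqaETq ⇒ qjjqajTq ⇒ qjjqajEfq ⇒ qjjqajaETfq ⇒ qjjqajaaETTfq ⇒ qjjqajaajTTfq ⇒ qjjqajaajqaTfq ⇒ qjjqajaajqaqafq

S ⇒ qYE   [S -> q Y E]
qYE ⇒ qjEE   [Y -> j E]
qjEE ⇒ qjjE   [E -> j]
qjjE ⇒ qjjqEq   [E -> q E q]
qjjqEq ⇒ qjjqaETq   [E -> a E T]
qjjqaETq ⇒ qjjqajTq   [E -> j]
qjjqajTq ⇒ qjjqajEfq   [T -> E f]
qjjqajEfq ⇒ qjjqajaETfq   [E -> a E T]
qjjqajaETfq ⇒ qjjqajaaETTfq   [E -> a E T]
qjjqajaaETTfq ⇒ qjjqajaajTTfq   [E -> j]
qjjqajaajTTfq ⇒ qjjqajaajqaTfq   [T -> q a]
qjjqajaajqaTfq ⇒ qjjqajaajqaqafq   [T -> q a]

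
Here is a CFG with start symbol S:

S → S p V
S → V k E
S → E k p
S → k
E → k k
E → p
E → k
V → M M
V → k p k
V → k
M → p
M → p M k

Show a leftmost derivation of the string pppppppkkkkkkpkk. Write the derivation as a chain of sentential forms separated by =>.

S => VkE   [S → V k E]
VkE => MMkE   [V → M M]
MMkE => pMkMkE   [M → p M k]
pMkMkE => ppMkkMkE   [M → p M k]
ppMkkMkE => pppMkkkMkE   [M → p M k]
pppMkkkMkE => ppppMkkkkMkE   [M → p M k]
ppppMkkkkMkE => pppppMkkkkkMkE   [M → p M k]
pppppMkkkkkMkE => ppppppMkkkkkkMkE   [M → p M k]
ppppppMkkkkkkMkE => pppppppkkkkkkMkE   [M → p]
pppppppkkkkkkMkE => pppppppkkkkkkpkE   [M → p]
pppppppkkkkkkpkE => pppppppkkkkkkpkk   [E → k]

S => VkE => MMkE => pMkMkE => ppMkkMkE => pppMkkkMkE => ppppMkkkkMkE => pppppMkkkkkMkE => ppppppMkkkkkkMkE => pppppppkkkkkkMkE => pppppppkkkkkkpkE => pppppppkkkkkkpkk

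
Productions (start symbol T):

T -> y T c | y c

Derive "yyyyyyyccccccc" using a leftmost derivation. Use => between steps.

T => yTc   [T -> y T c]
yTc => yyTcc   [T -> y T c]
yyTcc => yyyTccc   [T -> y T c]
yyyTccc => yyyyTcccc   [T -> y T c]
yyyyTcccc => yyyyyTccccc   [T -> y T c]
yyyyyTccccc => yyyyyyTcccccc   [T -> y T c]
yyyyyyTcccccc => yyyyyyyccccccc   [T -> y c]

T => yTc => yyTcc => yyyTccc => yyyyTcccc => yyyyyTccccc => yyyyyyTcccccc => yyyyyyyccccccc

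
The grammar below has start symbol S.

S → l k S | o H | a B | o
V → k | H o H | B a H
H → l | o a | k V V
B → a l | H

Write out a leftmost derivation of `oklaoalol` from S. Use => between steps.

S=>oH=>okVV=>okBaHV=>okHaHV=>oklaHV=>oklaoaV=>oklaoaHoH=>oklaoaloH=>oklaoalol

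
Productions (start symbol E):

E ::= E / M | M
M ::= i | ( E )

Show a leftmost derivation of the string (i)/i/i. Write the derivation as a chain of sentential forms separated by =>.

E => E/M => E/M/M => M/M/M => (E)/M/M => (M)/M/M => (i)/M/M => (i)/i/M => (i)/i/i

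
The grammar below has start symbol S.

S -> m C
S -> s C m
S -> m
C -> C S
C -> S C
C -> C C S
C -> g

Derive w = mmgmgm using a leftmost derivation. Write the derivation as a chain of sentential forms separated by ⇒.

S ⇒ mC ⇒ mCS ⇒ mSCS ⇒ mmCCS ⇒ mmCSCS ⇒ mmgSCS ⇒ mmgmCS ⇒ mmgmgS ⇒ mmgmgm

S ⇒ mC   [S -> m C]
mC ⇒ mCS   [C -> C S]
mCS ⇒ mSCS   [C -> S C]
mSCS ⇒ mmCCS   [S -> m C]
mmCCS ⇒ mmCSCS   [C -> C S]
mmCSCS ⇒ mmgSCS   [C -> g]
mmgSCS ⇒ mmgmCS   [S -> m]
mmgmCS ⇒ mmgmgS   [C -> g]
mmgmgS ⇒ mmgmgm   [S -> m]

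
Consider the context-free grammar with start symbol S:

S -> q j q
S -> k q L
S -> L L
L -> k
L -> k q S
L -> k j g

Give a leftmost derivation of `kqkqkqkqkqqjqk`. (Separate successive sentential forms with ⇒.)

S⇒kqL⇒kqkqS⇒kqkqkqL⇒kqkqkqkqS⇒kqkqkqkqLL⇒kqkqkqkqkqSL⇒kqkqkqkqkqqjqL⇒kqkqkqkqkqqjqk

S ⇒ kqL   [S -> k q L]
kqL ⇒ kqkqS   [L -> k q S]
kqkqS ⇒ kqkqkqL   [S -> k q L]
kqkqkqL ⇒ kqkqkqkqS   [L -> k q S]
kqkqkqkqS ⇒ kqkqkqkqLL   [S -> L L]
kqkqkqkqLL ⇒ kqkqkqkqkqSL   [L -> k q S]
kqkqkqkqkqSL ⇒ kqkqkqkqkqqjqL   [S -> q j q]
kqkqkqkqkqqjqL ⇒ kqkqkqkqkqqjqk   [L -> k]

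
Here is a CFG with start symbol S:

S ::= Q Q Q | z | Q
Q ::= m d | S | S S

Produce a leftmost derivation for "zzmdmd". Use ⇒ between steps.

S ⇒ QQQ   [S ::= Q Q Q]
QQQ ⇒ SSQQ   [Q ::= S S]
SSQQ ⇒ zSQQ   [S ::= z]
zSQQ ⇒ zzQQ   [S ::= z]
zzQQ ⇒ zzmdQ   [Q ::= m d]
zzmdQ ⇒ zzmdmd   [Q ::= m d]

S ⇒ QQQ ⇒ SSQQ ⇒ zSQQ ⇒ zzQQ ⇒ zzmdQ ⇒ zzmdmd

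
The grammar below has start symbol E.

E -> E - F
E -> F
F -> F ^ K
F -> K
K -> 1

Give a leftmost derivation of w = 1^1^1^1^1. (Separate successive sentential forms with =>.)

E=>F=>F^K=>F^K^K=>F^K^K^K=>F^K^K^K^K=>K^K^K^K^K=>1^K^K^K^K=>1^1^K^K^K=>1^1^1^K^K=>1^1^1^1^K=>1^1^1^1^1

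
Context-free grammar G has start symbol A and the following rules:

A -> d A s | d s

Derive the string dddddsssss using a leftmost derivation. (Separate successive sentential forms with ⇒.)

A ⇒ dAs ⇒ ddAss ⇒ dddAsss ⇒ ddddAssss ⇒ dddddsssss

A ⇒ dAs   [A -> d A s]
dAs ⇒ ddAss   [A -> d A s]
ddAss ⇒ dddAsss   [A -> d A s]
dddAsss ⇒ ddddAssss   [A -> d A s]
ddddAssss ⇒ dddddsssss   [A -> d s]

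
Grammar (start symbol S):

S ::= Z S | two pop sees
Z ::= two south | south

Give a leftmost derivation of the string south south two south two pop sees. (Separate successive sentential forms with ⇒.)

S ⇒ Z S   [S ::= Z S]
Z S ⇒ south S   [Z ::= south]
south S ⇒ south Z S   [S ::= Z S]
south Z S ⇒ south south S   [Z ::= south]
south south S ⇒ south south Z S   [S ::= Z S]
south south Z S ⇒ south south two south S   [Z ::= two south]
south south two south S ⇒ south south two south two pop sees   [S ::= two pop sees]

S ⇒ Z S ⇒ south S ⇒ south Z S ⇒ south south S ⇒ south south Z S ⇒ south south two south S ⇒ south south two south two pop sees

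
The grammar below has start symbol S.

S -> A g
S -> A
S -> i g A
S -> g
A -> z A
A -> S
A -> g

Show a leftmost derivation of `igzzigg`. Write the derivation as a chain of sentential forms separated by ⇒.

S ⇒ igA   [S -> i g A]
igA ⇒ igzA   [A -> z A]
igzA ⇒ igzzA   [A -> z A]
igzzA ⇒ igzzS   [A -> S]
igzzS ⇒ igzzigA   [S -> i g A]
igzzigA ⇒ igzzigg   [A -> g]

S ⇒ igA ⇒ igzA ⇒ igzzA ⇒ igzzS ⇒ igzzigA ⇒ igzzigg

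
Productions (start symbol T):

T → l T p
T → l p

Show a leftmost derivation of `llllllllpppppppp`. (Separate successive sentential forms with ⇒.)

T⇒lTp⇒llTpp⇒lllTppp⇒llllTpppp⇒lllllTppppp⇒llllllTpppppp⇒lllllllTppppppp⇒llllllllpppppppp

T ⇒ lTp   [T → l T p]
lTp ⇒ llTpp   [T → l T p]
llTpp ⇒ lllTppp   [T → l T p]
lllTppp ⇒ llllTpppp   [T → l T p]
llllTpppp ⇒ lllllTppppp   [T → l T p]
lllllTppppp ⇒ llllllTpppppp   [T → l T p]
llllllTpppppp ⇒ lllllllTppppppp   [T → l T p]
lllllllTppppppp ⇒ llllllllpppppppp   [T → l p]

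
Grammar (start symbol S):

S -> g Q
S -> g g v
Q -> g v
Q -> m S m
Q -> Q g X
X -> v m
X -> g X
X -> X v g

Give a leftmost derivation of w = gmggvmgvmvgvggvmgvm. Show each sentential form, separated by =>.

S => gQ   [S -> g Q]
gQ => gQgX   [Q -> Q g X]
gQgX => gQgXgX   [Q -> Q g X]
gQgXgX => gQgXgXgX   [Q -> Q g X]
gQgXgXgX => gmSmgXgXgX   [Q -> m S m]
gmSmgXgXgX => gmgQmgXgXgX   [S -> g Q]
gmgQmgXgXgX => gmggvmgXgXgX   [Q -> g v]
gmggvmgXgXgX => gmggvmgXvggXgX   [X -> X v g]
gmggvmgXvggXgX => gmggvmgXvgvggXgX   [X -> X v g]
gmggvmgXvgvggXgX => gmggvmgvmvgvggXgX   [X -> v m]
gmggvmgvmvgvggXgX => gmggvmgvmvgvggvmgX   [X -> v m]
gmggvmgvmvgvggvmgX => gmggvmgvmvgvggvmgvm   [X -> v m]

S => gQ => gQgX => gQgXgX => gQgXgXgX => gmSmgXgXgX => gmgQmgXgXgX => gmggvmgXgXgX => gmggvmgXvggXgX => gmggvmgXvgvggXgX => gmggvmgvmvgvggXgX => gmggvmgvmvgvggvmgX => gmggvmgvmvgvggvmgvm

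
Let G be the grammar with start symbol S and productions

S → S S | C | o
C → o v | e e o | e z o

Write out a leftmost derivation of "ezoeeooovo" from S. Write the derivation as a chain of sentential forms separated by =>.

S=>SS=>SSS=>CSS=>ezoSS=>ezoCS=>ezoeeoS=>ezoeeoSS=>ezoeeooS=>ezoeeooSS=>ezoeeooCS=>ezoeeooovS=>ezoeeooovo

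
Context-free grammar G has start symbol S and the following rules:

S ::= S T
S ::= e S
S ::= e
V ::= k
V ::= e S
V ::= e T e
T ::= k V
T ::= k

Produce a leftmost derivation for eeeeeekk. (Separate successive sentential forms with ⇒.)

S⇒eS⇒eeS⇒eeeS⇒eeeeS⇒eeeeST⇒eeeeSTT⇒eeeeeSTT⇒eeeeeeTT⇒eeeeeekT⇒eeeeeekk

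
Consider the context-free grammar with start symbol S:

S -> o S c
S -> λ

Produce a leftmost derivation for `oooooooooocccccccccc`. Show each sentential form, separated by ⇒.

S ⇒ oSc ⇒ ooScc ⇒ oooSccc ⇒ ooooScccc ⇒ oooooSccccc ⇒ ooooooScccccc ⇒ oooooooSccccccc ⇒ ooooooooScccccccc ⇒ oooooooooSccccccccc ⇒ ooooooooooScccccccccc ⇒ oooooooooocccccccccc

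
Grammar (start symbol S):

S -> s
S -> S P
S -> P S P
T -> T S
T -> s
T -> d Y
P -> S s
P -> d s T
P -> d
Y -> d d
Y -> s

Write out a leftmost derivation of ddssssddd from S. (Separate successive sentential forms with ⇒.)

S ⇒ SP   [S -> S P]
SP ⇒ PSPP   [S -> P S P]
PSPP ⇒ dSPP   [P -> d]
dSPP ⇒ dPSPPP   [S -> P S P]
dPSPPP ⇒ ddsTSPPP   [P -> d s T]
ddsTSPPP ⇒ ddsTSSPPP   [T -> T S]
ddsTSSPPP ⇒ ddssSSPPP   [T -> s]
ddssSSPPP ⇒ ddsssSPPP   [S -> s]
ddsssSPPP ⇒ ddssssPPP   [S -> s]
ddssssPPP ⇒ ddssssdPP   [P -> d]
ddssssdPP ⇒ ddssssddP   [P -> d]
ddssssddP ⇒ ddssssddd   [P -> d]

S ⇒ SP ⇒ PSPP ⇒ dSPP ⇒ dPSPPP ⇒ ddsTSPPP ⇒ ddsTSSPPP ⇒ ddssSSPPP ⇒ ddsssSPPP ⇒ ddssssPPP ⇒ ddssssdPP ⇒ ddssssddP ⇒ ddssssddd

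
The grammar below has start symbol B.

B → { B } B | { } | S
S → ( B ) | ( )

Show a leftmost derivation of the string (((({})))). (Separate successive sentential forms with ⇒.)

B ⇒ S   [B → S]
S ⇒ (B)   [S → ( B )]
(B) ⇒ (S)   [B → S]
(S) ⇒ ((B))   [S → ( B )]
((B)) ⇒ ((S))   [B → S]
((S)) ⇒ (((B)))   [S → ( B )]
(((B))) ⇒ (((S)))   [B → S]
(((S))) ⇒ ((((B))))   [S → ( B )]
((((B)))) ⇒ (((({}))))   [B → { }]

B⇒S⇒(B)⇒(S)⇒((B))⇒((S))⇒(((B)))⇒(((S)))⇒((((B))))⇒(((({}))))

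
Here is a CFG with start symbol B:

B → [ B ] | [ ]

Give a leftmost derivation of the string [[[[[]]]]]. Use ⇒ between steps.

B ⇒ [B] ⇒ [[B]] ⇒ [[[B]]] ⇒ [[[[B]]]] ⇒ [[[[[]]]]]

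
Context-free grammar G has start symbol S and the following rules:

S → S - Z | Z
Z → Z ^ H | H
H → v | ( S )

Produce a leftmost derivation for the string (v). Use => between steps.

S => Z => H => (S) => (Z) => (H) => (v)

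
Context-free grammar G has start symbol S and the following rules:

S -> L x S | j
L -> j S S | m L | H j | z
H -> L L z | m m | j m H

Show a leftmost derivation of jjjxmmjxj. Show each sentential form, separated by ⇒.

S ⇒ LxS   [S -> L x S]
LxS ⇒ jSSxS   [L -> j S S]
jSSxS ⇒ jjSxS   [S -> j]
jjSxS ⇒ jjjxS   [S -> j]
jjjxS ⇒ jjjxLxS   [S -> L x S]
jjjxLxS ⇒ jjjxHjxS   [L -> H j]
jjjxHjxS ⇒ jjjxmmjxS   [H -> m m]
jjjxmmjxS ⇒ jjjxmmjxj   [S -> j]

S ⇒ LxS ⇒ jSSxS ⇒ jjSxS ⇒ jjjxS ⇒ jjjxLxS ⇒ jjjxHjxS ⇒ jjjxmmjxS ⇒ jjjxmmjxj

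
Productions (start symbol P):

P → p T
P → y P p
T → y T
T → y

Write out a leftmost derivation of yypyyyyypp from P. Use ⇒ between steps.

P ⇒ yPp ⇒ yyPpp ⇒ yypTpp ⇒ yypyTpp ⇒ yypyyTpp ⇒ yypyyyTpp ⇒ yypyyyyTpp ⇒ yypyyyyypp

P ⇒ yPp   [P → y P p]
yPp ⇒ yyPpp   [P → y P p]
yyPpp ⇒ yypTpp   [P → p T]
yypTpp ⇒ yypyTpp   [T → y T]
yypyTpp ⇒ yypyyTpp   [T → y T]
yypyyTpp ⇒ yypyyyTpp   [T → y T]
yypyyyTpp ⇒ yypyyyyTpp   [T → y T]
yypyyyyTpp ⇒ yypyyyyypp   [T → y]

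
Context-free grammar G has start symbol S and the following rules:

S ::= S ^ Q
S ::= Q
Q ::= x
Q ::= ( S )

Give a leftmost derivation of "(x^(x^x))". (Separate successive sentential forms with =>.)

S => Q   [S ::= Q]
Q => (S)   [Q ::= ( S )]
(S) => (S^Q)   [S ::= S ^ Q]
(S^Q) => (Q^Q)   [S ::= Q]
(Q^Q) => (x^Q)   [Q ::= x]
(x^Q) => (x^(S))   [Q ::= ( S )]
(x^(S)) => (x^(S^Q))   [S ::= S ^ Q]
(x^(S^Q)) => (x^(Q^Q))   [S ::= Q]
(x^(Q^Q)) => (x^(x^Q))   [Q ::= x]
(x^(x^Q)) => (x^(x^x))   [Q ::= x]

S=>Q=>(S)=>(S^Q)=>(Q^Q)=>(x^Q)=>(x^(S))=>(x^(S^Q))=>(x^(Q^Q))=>(x^(x^Q))=>(x^(x^x))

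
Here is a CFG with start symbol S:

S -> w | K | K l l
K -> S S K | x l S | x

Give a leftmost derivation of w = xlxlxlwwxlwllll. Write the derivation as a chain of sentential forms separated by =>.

S => K => xlS => xlK => xlxlS => xlxlKll => xlxlxlSll => xlxlxlKllll => xlxlxlSSKllll => xlxlxlwSKllll => xlxlxlwwKllll => xlxlxlwwxlSllll => xlxlxlwwxlwllll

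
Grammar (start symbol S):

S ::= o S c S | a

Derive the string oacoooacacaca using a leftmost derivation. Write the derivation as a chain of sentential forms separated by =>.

S => oScS => oacS => oacoScS => oacooScScS => oacoooScScScS => oacoooacScScS => oacoooacacScS => oacoooacacacS => oacoooacacaca

S => oScS   [S ::= o S c S]
oScS => oacS   [S ::= a]
oacS => oacoScS   [S ::= o S c S]
oacoScS => oacooScScS   [S ::= o S c S]
oacooScScS => oacoooScScScS   [S ::= o S c S]
oacoooScScScS => oacoooacScScS   [S ::= a]
oacoooacScScS => oacoooacacScS   [S ::= a]
oacoooacacScS => oacoooacacacS   [S ::= a]
oacoooacacacS => oacoooacacaca   [S ::= a]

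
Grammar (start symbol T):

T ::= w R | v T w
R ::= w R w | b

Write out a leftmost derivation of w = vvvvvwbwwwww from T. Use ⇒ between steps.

T⇒vTw⇒vvTww⇒vvvTwww⇒vvvvTwwww⇒vvvvvTwwwww⇒vvvvvwRwwwww⇒vvvvvwbwwwww

T ⇒ vTw   [T ::= v T w]
vTw ⇒ vvTww   [T ::= v T w]
vvTww ⇒ vvvTwww   [T ::= v T w]
vvvTwww ⇒ vvvvTwwww   [T ::= v T w]
vvvvTwwww ⇒ vvvvvTwwwww   [T ::= v T w]
vvvvvTwwwww ⇒ vvvvvwRwwwww   [T ::= w R]
vvvvvwRwwwww ⇒ vvvvvwbwwwww   [R ::= b]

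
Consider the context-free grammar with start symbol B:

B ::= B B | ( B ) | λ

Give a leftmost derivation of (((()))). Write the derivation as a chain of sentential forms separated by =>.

B => BB   [B ::= B B]
BB => (B)B   [B ::= ( B )]
(B)B => ((B))B   [B ::= ( B )]
((B))B => ((BB))B   [B ::= B B]
((BB))B => (((B)B))B   [B ::= ( B )]
(((B)B))B => ((((B))B))B   [B ::= ( B )]
((((B))B))B => (((())B))B   [B ::= λ]
(((())B))B => (((())))B   [B ::= λ]
(((())))B => (((())))   [B ::= λ]

B => BB => (B)B => ((B))B => ((BB))B => (((B)B))B => ((((B))B))B => (((())B))B => (((())))B => (((())))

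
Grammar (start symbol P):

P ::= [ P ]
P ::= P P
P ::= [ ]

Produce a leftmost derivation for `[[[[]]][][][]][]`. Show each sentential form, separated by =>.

P => PP   [P ::= P P]
PP => [P]P   [P ::= [ P ]]
[P]P => [PP]P   [P ::= P P]
[PP]P => [PPP]P   [P ::= P P]
[PPP]P => [PPPP]P   [P ::= P P]
[PPPP]P => [[P]PPP]P   [P ::= [ P ]]
[[P]PPP]P => [[[P]]PPP]P   [P ::= [ P ]]
[[[P]]PPP]P => [[[[]]]PPP]P   [P ::= [ ]]
[[[[]]]PPP]P => [[[[]]][]PP]P   [P ::= [ ]]
[[[[]]][]PP]P => [[[[]]][][]P]P   [P ::= [ ]]
[[[[]]][][]P]P => [[[[]]][][][]]P   [P ::= [ ]]
[[[[]]][][][]]P => [[[[]]][][][]][]   [P ::= [ ]]

P=>PP=>[P]P=>[PP]P=>[PPP]P=>[PPPP]P=>[[P]PPP]P=>[[[P]]PPP]P=>[[[[]]]PPP]P=>[[[[]]][]PP]P=>[[[[]]][][]P]P=>[[[[]]][][][]]P=>[[[[]]][][][]][]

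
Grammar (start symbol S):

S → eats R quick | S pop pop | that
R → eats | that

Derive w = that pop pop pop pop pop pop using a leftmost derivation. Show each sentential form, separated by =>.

S => S pop pop   [S → S pop pop]
S pop pop => S pop pop pop pop   [S → S pop pop]
S pop pop pop pop => S pop pop pop pop pop pop   [S → S pop pop]
S pop pop pop pop pop pop => that pop pop pop pop pop pop   [S → that]

S => S pop pop => S pop pop pop pop => S pop pop pop pop pop pop => that pop pop pop pop pop pop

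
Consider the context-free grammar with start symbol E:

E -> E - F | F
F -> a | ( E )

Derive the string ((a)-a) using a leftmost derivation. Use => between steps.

E => F => (E) => (E-F) => (F-F) => ((E)-F) => ((F)-F) => ((a)-F) => ((a)-a)

E => F   [E -> F]
F => (E)   [F -> ( E )]
(E) => (E-F)   [E -> E - F]
(E-F) => (F-F)   [E -> F]
(F-F) => ((E)-F)   [F -> ( E )]
((E)-F) => ((F)-F)   [E -> F]
((F)-F) => ((a)-F)   [F -> a]
((a)-F) => ((a)-a)   [F -> a]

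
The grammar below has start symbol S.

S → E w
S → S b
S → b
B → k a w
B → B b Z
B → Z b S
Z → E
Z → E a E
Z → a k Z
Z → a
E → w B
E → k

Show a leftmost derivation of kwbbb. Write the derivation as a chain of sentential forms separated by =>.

S => Sb => Sbb => Sbbb => Ewbbb => kwbbb

S => Sb   [S → S b]
Sb => Sbb   [S → S b]
Sbb => Sbbb   [S → S b]
Sbbb => Ewbbb   [S → E w]
Ewbbb => kwbbb   [E → k]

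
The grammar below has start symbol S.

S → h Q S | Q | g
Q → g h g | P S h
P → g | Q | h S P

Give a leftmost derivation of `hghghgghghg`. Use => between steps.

S => hQS   [S → h Q S]
hQS => hPShS   [Q → P S h]
hPShS => hQShS   [P → Q]
hQShS => hPShShS   [Q → P S h]
hPShShS => hgShShS   [P → g]
hgShShS => hghQShShS   [S → h Q S]
hghQShShS => hghghgShShS   [Q → g h g]
hghghgShShS => hghghgghShS   [S → g]
hghghgghShS => hghghgghghS   [S → g]
hghghgghghS => hghghgghghg   [S → g]

S => hQS => hPShS => hQShS => hPShShS => hgShShS => hghQShShS => hghghgShShS => hghghgghShS => hghghgghghS => hghghgghghg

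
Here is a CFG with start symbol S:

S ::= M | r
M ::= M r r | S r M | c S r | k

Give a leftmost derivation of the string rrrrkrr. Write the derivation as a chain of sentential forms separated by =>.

S => M => SrM => rrM => rrMrr => rrSrMrr => rrrrMrr => rrrrkrr

S => M   [S ::= M]
M => SrM   [M ::= S r M]
SrM => rrM   [S ::= r]
rrM => rrMrr   [M ::= M r r]
rrMrr => rrSrMrr   [M ::= S r M]
rrSrMrr => rrrrMrr   [S ::= r]
rrrrMrr => rrrrkrr   [M ::= k]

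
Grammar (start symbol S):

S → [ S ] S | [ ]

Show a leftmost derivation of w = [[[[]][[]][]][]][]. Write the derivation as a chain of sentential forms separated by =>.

S => [S]S => [[S]S]S => [[[S]S]S]S => [[[[]]S]S]S => [[[[]][S]S]S]S => [[[[]][[]]S]S]S => [[[[]][[]][]]S]S => [[[[]][[]][]][]]S => [[[[]][[]][]][]][]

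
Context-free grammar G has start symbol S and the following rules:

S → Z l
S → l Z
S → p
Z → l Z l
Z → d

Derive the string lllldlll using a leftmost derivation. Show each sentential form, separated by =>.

S => lZ   [S → l Z]
lZ => llZl   [Z → l Z l]
llZl => lllZll   [Z → l Z l]
lllZll => llllZlll   [Z → l Z l]
llllZlll => lllldlll   [Z → d]

S => lZ => llZl => lllZll => llllZlll => lllldlll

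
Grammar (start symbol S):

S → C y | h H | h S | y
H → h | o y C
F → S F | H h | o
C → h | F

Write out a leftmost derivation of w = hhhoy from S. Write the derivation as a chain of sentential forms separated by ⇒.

S⇒Cy⇒Fy⇒SFy⇒hSFy⇒hhHFy⇒hhhFy⇒hhhoy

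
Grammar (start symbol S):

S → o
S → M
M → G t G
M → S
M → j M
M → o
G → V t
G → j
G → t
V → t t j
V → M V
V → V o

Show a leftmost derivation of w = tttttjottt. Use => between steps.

S => M   [S → M]
M => GtG   [M → G t G]
GtG => VttG   [G → V t]
VttG => VottG   [V → V o]
VottG => MVottG   [V → M V]
MVottG => GtGVottG   [M → G t G]
GtGVottG => ttGVottG   [G → t]
ttGVottG => tttVottG   [G → t]
tttVottG => tttttjottG   [V → t t j]
tttttjottG => tttttjottt   [G → t]

S => M => GtG => VttG => VottG => MVottG => GtGVottG => ttGVottG => tttVottG => tttttjottG => tttttjottt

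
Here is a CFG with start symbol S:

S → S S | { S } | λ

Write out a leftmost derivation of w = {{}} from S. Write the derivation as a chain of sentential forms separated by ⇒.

S⇒SS⇒{S}S⇒{SS}S⇒{SSS}S⇒{{S}SS}S⇒{{}SS}S⇒{{}S}S⇒{{}}S⇒{{}}

S ⇒ SS   [S → S S]
SS ⇒ {S}S   [S → { S }]
{S}S ⇒ {SS}S   [S → S S]
{SS}S ⇒ {SSS}S   [S → S S]
{SSS}S ⇒ {{S}SS}S   [S → { S }]
{{S}SS}S ⇒ {{}SS}S   [S → λ]
{{}SS}S ⇒ {{}S}S   [S → λ]
{{}S}S ⇒ {{}}S   [S → λ]
{{}}S ⇒ {{}}   [S → λ]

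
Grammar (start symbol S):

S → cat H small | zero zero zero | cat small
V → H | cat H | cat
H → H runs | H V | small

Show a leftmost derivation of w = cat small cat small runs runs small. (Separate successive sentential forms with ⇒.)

S ⇒ cat H small ⇒ cat H runs small ⇒ cat H runs runs small ⇒ cat H V runs runs small ⇒ cat small V runs runs small ⇒ cat small cat H runs runs small ⇒ cat small cat small runs runs small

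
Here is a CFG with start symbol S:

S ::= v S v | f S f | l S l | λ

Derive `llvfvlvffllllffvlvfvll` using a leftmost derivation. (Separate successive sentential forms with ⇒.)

S ⇒ lSl ⇒ llSll ⇒ llvSvll ⇒ llvfSfvll ⇒ llvfvSvfvll ⇒ llvfvlSlvfvll ⇒ llvfvlvSvlvfvll ⇒ llvfvlvfSfvlvfvll ⇒ llvfvlvffSffvlvfvll ⇒ llvfvlvfflSlffvlvfvll ⇒ llvfvlvffllSllffvlvfvll ⇒ llvfvlvffllllffvlvfvll

S ⇒ lSl   [S ::= l S l]
lSl ⇒ llSll   [S ::= l S l]
llSll ⇒ llvSvll   [S ::= v S v]
llvSvll ⇒ llvfSfvll   [S ::= f S f]
llvfSfvll ⇒ llvfvSvfvll   [S ::= v S v]
llvfvSvfvll ⇒ llvfvlSlvfvll   [S ::= l S l]
llvfvlSlvfvll ⇒ llvfvlvSvlvfvll   [S ::= v S v]
llvfvlvSvlvfvll ⇒ llvfvlvfSfvlvfvll   [S ::= f S f]
llvfvlvfSfvlvfvll ⇒ llvfvlvffSffvlvfvll   [S ::= f S f]
llvfvlvffSffvlvfvll ⇒ llvfvlvfflSlffvlvfvll   [S ::= l S l]
llvfvlvfflSlffvlvfvll ⇒ llvfvlvffllSllffvlvfvll   [S ::= l S l]
llvfvlvffllSllffvlvfvll ⇒ llvfvlvffllllffvlvfvll   [S ::= λ]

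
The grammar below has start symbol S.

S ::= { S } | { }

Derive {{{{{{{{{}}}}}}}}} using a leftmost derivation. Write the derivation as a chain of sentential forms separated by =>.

S => {S}   [S ::= { S }]
{S} => {{S}}   [S ::= { S }]
{{S}} => {{{S}}}   [S ::= { S }]
{{{S}}} => {{{{S}}}}   [S ::= { S }]
{{{{S}}}} => {{{{{S}}}}}   [S ::= { S }]
{{{{{S}}}}} => {{{{{{S}}}}}}   [S ::= { S }]
{{{{{{S}}}}}} => {{{{{{{S}}}}}}}   [S ::= { S }]
{{{{{{{S}}}}}}} => {{{{{{{{S}}}}}}}}   [S ::= { S }]
{{{{{{{{S}}}}}}}} => {{{{{{{{{}}}}}}}}}   [S ::= { }]

S => {S} => {{S}} => {{{S}}} => {{{{S}}}} => {{{{{S}}}}} => {{{{{{S}}}}}} => {{{{{{{S}}}}}}} => {{{{{{{{S}}}}}}}} => {{{{{{{{{}}}}}}}}}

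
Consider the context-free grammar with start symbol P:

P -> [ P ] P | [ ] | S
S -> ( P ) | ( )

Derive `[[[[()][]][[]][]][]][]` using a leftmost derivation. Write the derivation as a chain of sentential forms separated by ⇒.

P ⇒ [P]P   [P -> [ P ] P]
[P]P ⇒ [[P]P]P   [P -> [ P ] P]
[[P]P]P ⇒ [[[P]P]P]P   [P -> [ P ] P]
[[[P]P]P]P ⇒ [[[[P]P]P]P]P   [P -> [ P ] P]
[[[[P]P]P]P]P ⇒ [[[[S]P]P]P]P   [P -> S]
[[[[S]P]P]P]P ⇒ [[[[()]P]P]P]P   [S -> ( )]
[[[[()]P]P]P]P ⇒ [[[[()][]]P]P]P   [P -> [ ]]
[[[[()][]]P]P]P ⇒ [[[[()][]][P]P]P]P   [P -> [ P ] P]
[[[[()][]][P]P]P]P ⇒ [[[[()][]][[]]P]P]P   [P -> [ ]]
[[[[()][]][[]]P]P]P ⇒ [[[[()][]][[]][]]P]P   [P -> [ ]]
[[[[()][]][[]][]]P]P ⇒ [[[[()][]][[]][]][]]P   [P -> [ ]]
[[[[()][]][[]][]][]]P ⇒ [[[[()][]][[]][]][]][]   [P -> [ ]]

P ⇒ [P]P ⇒ [[P]P]P ⇒ [[[P]P]P]P ⇒ [[[[P]P]P]P]P ⇒ [[[[S]P]P]P]P ⇒ [[[[()]P]P]P]P ⇒ [[[[()][]]P]P]P ⇒ [[[[()][]][P]P]P]P ⇒ [[[[()][]][[]]P]P]P ⇒ [[[[()][]][[]][]]P]P ⇒ [[[[()][]][[]][]][]]P ⇒ [[[[()][]][[]][]][]][]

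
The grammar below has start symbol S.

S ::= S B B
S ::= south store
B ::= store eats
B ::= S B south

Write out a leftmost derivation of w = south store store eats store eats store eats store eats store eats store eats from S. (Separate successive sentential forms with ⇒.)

S ⇒ S B B ⇒ S B B B B ⇒ S B B B B B B ⇒ south store B B B B B B ⇒ south store store eats B B B B B ⇒ south store store eats store eats B B B B ⇒ south store store eats store eats store eats B B B ⇒ south store store eats store eats store eats store eats B B ⇒ south store store eats store eats store eats store eats store eats B ⇒ south store store eats store eats store eats store eats store eats store eats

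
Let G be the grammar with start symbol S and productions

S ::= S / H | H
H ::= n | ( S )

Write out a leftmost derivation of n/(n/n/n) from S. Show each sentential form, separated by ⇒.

S ⇒ S/H   [S ::= S / H]
S/H ⇒ H/H   [S ::= H]
H/H ⇒ n/H   [H ::= n]
n/H ⇒ n/(S)   [H ::= ( S )]
n/(S) ⇒ n/(S/H)   [S ::= S / H]
n/(S/H) ⇒ n/(S/H/H)   [S ::= S / H]
n/(S/H/H) ⇒ n/(H/H/H)   [S ::= H]
n/(H/H/H) ⇒ n/(n/H/H)   [H ::= n]
n/(n/H/H) ⇒ n/(n/n/H)   [H ::= n]
n/(n/n/H) ⇒ n/(n/n/n)   [H ::= n]

S ⇒ S/H ⇒ H/H ⇒ n/H ⇒ n/(S) ⇒ n/(S/H) ⇒ n/(S/H/H) ⇒ n/(H/H/H) ⇒ n/(n/H/H) ⇒ n/(n/n/H) ⇒ n/(n/n/n)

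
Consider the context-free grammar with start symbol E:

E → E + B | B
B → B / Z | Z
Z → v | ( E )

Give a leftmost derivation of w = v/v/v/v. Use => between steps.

E => B => B/Z => B/Z/Z => B/Z/Z/Z => Z/Z/Z/Z => v/Z/Z/Z => v/v/Z/Z => v/v/v/Z => v/v/v/v

E => B   [E → B]
B => B/Z   [B → B / Z]
B/Z => B/Z/Z   [B → B / Z]
B/Z/Z => B/Z/Z/Z   [B → B / Z]
B/Z/Z/Z => Z/Z/Z/Z   [B → Z]
Z/Z/Z/Z => v/Z/Z/Z   [Z → v]
v/Z/Z/Z => v/v/Z/Z   [Z → v]
v/v/Z/Z => v/v/v/Z   [Z → v]
v/v/v/Z => v/v/v/v   [Z → v]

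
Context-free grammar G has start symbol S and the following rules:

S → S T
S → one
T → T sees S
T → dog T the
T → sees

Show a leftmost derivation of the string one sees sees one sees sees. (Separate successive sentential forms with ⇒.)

S ⇒ S T ⇒ S T T ⇒ S T T T ⇒ one T T T ⇒ one T sees S T T ⇒ one sees sees S T T ⇒ one sees sees one T T ⇒ one sees sees one sees T ⇒ one sees sees one sees sees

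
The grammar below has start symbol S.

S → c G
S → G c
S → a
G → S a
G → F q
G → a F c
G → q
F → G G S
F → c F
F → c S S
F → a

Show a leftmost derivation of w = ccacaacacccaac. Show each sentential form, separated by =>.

S => Gc   [S → G c]
Gc => Sac   [G → S a]
Sac => cGac   [S → c G]
cGac => cSaac   [G → S a]
cSaac => ccGaac   [S → c G]
ccGaac => ccaFcaac   [G → a F c]
ccaFcaac => ccacSScaac   [F → c S S]
ccacSScaac => ccacaScaac   [S → a]
ccacaScaac => ccacaGccaac   [S → G c]
ccacaGccaac => ccacaaFcccaac   [G → a F c]
ccacaaFcccaac => ccacaacFcccaac   [F → c F]
ccacaacFcccaac => ccacaacacccaac   [F → a]

S=>Gc=>Sac=>cGac=>cSaac=>ccGaac=>ccaFcaac=>ccacSScaac=>ccacaScaac=>ccacaGccaac=>ccacaaFcccaac=>ccacaacFcccaac=>ccacaacacccaac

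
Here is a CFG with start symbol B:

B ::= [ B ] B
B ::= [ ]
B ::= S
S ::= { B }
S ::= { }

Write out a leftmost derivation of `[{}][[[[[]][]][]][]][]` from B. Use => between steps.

B => [B]B => [S]B => [{}]B => [{}][B]B => [{}][[B]B]B => [{}][[[B]B]B]B => [{}][[[[B]B]B]B]B => [{}][[[[[]]B]B]B]B => [{}][[[[[]][]]B]B]B => [{}][[[[[]][]][]]B]B => [{}][[[[[]][]][]][]]B => [{}][[[[[]][]][]][]][]

B => [B]B   [B ::= [ B ] B]
[B]B => [S]B   [B ::= S]
[S]B => [{}]B   [S ::= { }]
[{}]B => [{}][B]B   [B ::= [ B ] B]
[{}][B]B => [{}][[B]B]B   [B ::= [ B ] B]
[{}][[B]B]B => [{}][[[B]B]B]B   [B ::= [ B ] B]
[{}][[[B]B]B]B => [{}][[[[B]B]B]B]B   [B ::= [ B ] B]
[{}][[[[B]B]B]B]B => [{}][[[[[]]B]B]B]B   [B ::= [ ]]
[{}][[[[[]]B]B]B]B => [{}][[[[[]][]]B]B]B   [B ::= [ ]]
[{}][[[[[]][]]B]B]B => [{}][[[[[]][]][]]B]B   [B ::= [ ]]
[{}][[[[[]][]][]]B]B => [{}][[[[[]][]][]][]]B   [B ::= [ ]]
[{}][[[[[]][]][]][]]B => [{}][[[[[]][]][]][]][]   [B ::= [ ]]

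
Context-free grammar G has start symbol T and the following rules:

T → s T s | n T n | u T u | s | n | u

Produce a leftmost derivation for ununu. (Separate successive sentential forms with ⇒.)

T ⇒ uTu ⇒ unTnu ⇒ ununu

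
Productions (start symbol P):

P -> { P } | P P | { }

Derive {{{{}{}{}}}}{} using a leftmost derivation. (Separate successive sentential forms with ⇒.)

P ⇒ PP ⇒ {P}P ⇒ {{P}}P ⇒ {{{P}}}P ⇒ {{{PP}}}P ⇒ {{{PPP}}}P ⇒ {{{{}PP}}}P ⇒ {{{{}{}P}}}P ⇒ {{{{}{}{}}}}P ⇒ {{{{}{}{}}}}{}

P ⇒ PP   [P -> P P]
PP ⇒ {P}P   [P -> { P }]
{P}P ⇒ {{P}}P   [P -> { P }]
{{P}}P ⇒ {{{P}}}P   [P -> { P }]
{{{P}}}P ⇒ {{{PP}}}P   [P -> P P]
{{{PP}}}P ⇒ {{{PPP}}}P   [P -> P P]
{{{PPP}}}P ⇒ {{{{}PP}}}P   [P -> { }]
{{{{}PP}}}P ⇒ {{{{}{}P}}}P   [P -> { }]
{{{{}{}P}}}P ⇒ {{{{}{}{}}}}P   [P -> { }]
{{{{}{}{}}}}P ⇒ {{{{}{}{}}}}{}   [P -> { }]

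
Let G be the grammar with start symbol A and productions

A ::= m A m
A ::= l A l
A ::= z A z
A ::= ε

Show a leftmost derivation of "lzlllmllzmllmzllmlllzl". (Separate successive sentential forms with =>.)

A => lAl   [A ::= l A l]
lAl => lzAzl   [A ::= z A z]
lzAzl => lzlAlzl   [A ::= l A l]
lzlAlzl => lzllAllzl   [A ::= l A l]
lzllAllzl => lzlllAlllzl   [A ::= l A l]
lzlllAlllzl => lzlllmAmlllzl   [A ::= m A m]
lzlllmAmlllzl => lzlllmlAlmlllzl   [A ::= l A l]
lzlllmlAlmlllzl => lzlllmllAllmlllzl   [A ::= l A l]
lzlllmllAllmlllzl => lzlllmllzAzllmlllzl   [A ::= z A z]
lzlllmllzAzllmlllzl => lzlllmllzmAmzllmlllzl   [A ::= m A m]
lzlllmllzmAmzllmlllzl => lzlllmllzmlAlmzllmlllzl   [A ::= l A l]
lzlllmllzmlAlmzllmlllzl => lzlllmllzmllmzllmlllzl   [A ::= ε]

A=>lAl=>lzAzl=>lzlAlzl=>lzllAllzl=>lzlllAlllzl=>lzlllmAmlllzl=>lzlllmlAlmlllzl=>lzlllmllAllmlllzl=>lzlllmllzAzllmlllzl=>lzlllmllzmAmzllmlllzl=>lzlllmllzmlAlmzllmlllzl=>lzlllmllzmllmzllmlllzl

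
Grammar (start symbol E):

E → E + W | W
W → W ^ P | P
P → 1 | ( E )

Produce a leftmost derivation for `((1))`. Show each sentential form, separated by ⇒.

E ⇒ W ⇒ P ⇒ (E) ⇒ (W) ⇒ (P) ⇒ ((E)) ⇒ ((W)) ⇒ ((P)) ⇒ ((1))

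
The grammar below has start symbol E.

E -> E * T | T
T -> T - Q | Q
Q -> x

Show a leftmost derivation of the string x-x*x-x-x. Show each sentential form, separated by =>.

E=>E*T=>T*T=>T-Q*T=>Q-Q*T=>x-Q*T=>x-x*T=>x-x*T-Q=>x-x*T-Q-Q=>x-x*Q-Q-Q=>x-x*x-Q-Q=>x-x*x-x-Q=>x-x*x-x-x

E => E*T   [E -> E * T]
E*T => T*T   [E -> T]
T*T => T-Q*T   [T -> T - Q]
T-Q*T => Q-Q*T   [T -> Q]
Q-Q*T => x-Q*T   [Q -> x]
x-Q*T => x-x*T   [Q -> x]
x-x*T => x-x*T-Q   [T -> T - Q]
x-x*T-Q => x-x*T-Q-Q   [T -> T - Q]
x-x*T-Q-Q => x-x*Q-Q-Q   [T -> Q]
x-x*Q-Q-Q => x-x*x-Q-Q   [Q -> x]
x-x*x-Q-Q => x-x*x-x-Q   [Q -> x]
x-x*x-x-Q => x-x*x-x-x   [Q -> x]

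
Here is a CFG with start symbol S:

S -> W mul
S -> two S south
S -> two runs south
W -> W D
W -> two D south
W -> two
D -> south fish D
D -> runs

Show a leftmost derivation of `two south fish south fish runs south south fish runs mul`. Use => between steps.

S => W mul   [S -> W mul]
W mul => W D mul   [W -> W D]
W D mul => two D south D mul   [W -> two D south]
two D south D mul => two south fish D south D mul   [D -> south fish D]
two south fish D south D mul => two south fish south fish D south D mul   [D -> south fish D]
two south fish south fish D south D mul => two south fish south fish runs south D mul   [D -> runs]
two south fish south fish runs south D mul => two south fish south fish runs south south fish D mul   [D -> south fish D]
two south fish south fish runs south south fish D mul => two south fish south fish runs south south fish runs mul   [D -> runs]

S => W mul => W D mul => two D south D mul => two south fish D south D mul => two south fish south fish D south D mul => two south fish south fish runs south D mul => two south fish south fish runs south south fish D mul => two south fish south fish runs south south fish runs mul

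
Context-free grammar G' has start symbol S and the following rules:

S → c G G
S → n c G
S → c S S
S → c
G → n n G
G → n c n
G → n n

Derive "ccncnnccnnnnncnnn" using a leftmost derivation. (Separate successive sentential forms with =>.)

S=>cSS=>ccSSS=>ccncGSS=>ccncnnSS=>ccncnncS=>ccncnnccGG=>ccncnnccnnGG=>ccncnnccnnnnGG=>ccncnnccnnnnncnG=>ccncnnccnnnnncnnn

S => cSS   [S → c S S]
cSS => ccSSS   [S → c S S]
ccSSS => ccncGSS   [S → n c G]
ccncGSS => ccncnnSS   [G → n n]
ccncnnSS => ccncnncS   [S → c]
ccncnncS => ccncnnccGG   [S → c G G]
ccncnnccGG => ccncnnccnnGG   [G → n n G]
ccncnnccnnGG => ccncnnccnnnnGG   [G → n n G]
ccncnnccnnnnGG => ccncnnccnnnnncnG   [G → n c n]
ccncnnccnnnnncnG => ccncnnccnnnnncnnn   [G → n n]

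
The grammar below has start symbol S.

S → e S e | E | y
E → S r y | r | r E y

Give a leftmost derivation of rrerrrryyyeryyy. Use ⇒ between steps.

S ⇒ E ⇒ rEy ⇒ rrEyy ⇒ rrSryyy ⇒ rreSeryyy ⇒ rreEeryyy ⇒ rrerEyeryyy ⇒ rrerrEyyeryyy ⇒ rrerrrEyyyeryyy ⇒ rrerrrryyyeryyy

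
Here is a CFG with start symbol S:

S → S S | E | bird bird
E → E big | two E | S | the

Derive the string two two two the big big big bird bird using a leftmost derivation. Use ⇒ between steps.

S ⇒ S S ⇒ E S ⇒ E big S ⇒ two E big S ⇒ two two E big S ⇒ two two E big big S ⇒ two two two E big big S ⇒ two two two E big big big S ⇒ two two two the big big big S ⇒ two two two the big big big bird bird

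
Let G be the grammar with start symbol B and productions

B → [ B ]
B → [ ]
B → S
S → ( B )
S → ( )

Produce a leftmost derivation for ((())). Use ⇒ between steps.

B ⇒ S ⇒ (B) ⇒ (S) ⇒ ((B)) ⇒ ((S)) ⇒ ((()))

B ⇒ S   [B → S]
S ⇒ (B)   [S → ( B )]
(B) ⇒ (S)   [B → S]
(S) ⇒ ((B))   [S → ( B )]
((B)) ⇒ ((S))   [B → S]
((S)) ⇒ ((()))   [S → ( )]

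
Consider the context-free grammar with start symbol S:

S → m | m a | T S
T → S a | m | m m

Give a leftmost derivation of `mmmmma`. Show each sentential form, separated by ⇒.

S ⇒ TS ⇒ mmS ⇒ mmTS ⇒ mmmmS ⇒ mmmmma

S ⇒ TS   [S → T S]
TS ⇒ mmS   [T → m m]
mmS ⇒ mmTS   [S → T S]
mmTS ⇒ mmmmS   [T → m m]
mmmmS ⇒ mmmmma   [S → m a]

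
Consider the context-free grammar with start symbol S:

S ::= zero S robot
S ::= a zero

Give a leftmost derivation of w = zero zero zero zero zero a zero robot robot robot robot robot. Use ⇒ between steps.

S ⇒ zero S robot ⇒ zero zero S robot robot ⇒ zero zero zero S robot robot robot ⇒ zero zero zero zero S robot robot robot robot ⇒ zero zero zero zero zero S robot robot robot robot robot ⇒ zero zero zero zero zero a zero robot robot robot robot robot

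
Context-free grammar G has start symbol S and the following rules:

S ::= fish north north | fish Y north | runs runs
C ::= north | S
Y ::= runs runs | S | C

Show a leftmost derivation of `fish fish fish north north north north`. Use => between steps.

S => fish Y north => fish C north => fish S north => fish fish Y north north => fish fish C north north => fish fish S north north => fish fish fish Y north north north => fish fish fish C north north north => fish fish fish north north north north

S => fish Y north   [S ::= fish Y north]
fish Y north => fish C north   [Y ::= C]
fish C north => fish S north   [C ::= S]
fish S north => fish fish Y north north   [S ::= fish Y north]
fish fish Y north north => fish fish C north north   [Y ::= C]
fish fish C north north => fish fish S north north   [C ::= S]
fish fish S north north => fish fish fish Y north north north   [S ::= fish Y north]
fish fish fish Y north north north => fish fish fish C north north north   [Y ::= C]
fish fish fish C north north north => fish fish fish north north north north   [C ::= north]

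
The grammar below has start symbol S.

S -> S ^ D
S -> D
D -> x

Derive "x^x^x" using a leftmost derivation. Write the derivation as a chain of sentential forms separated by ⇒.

S⇒S^D⇒S^D^D⇒D^D^D⇒x^D^D⇒x^x^D⇒x^x^x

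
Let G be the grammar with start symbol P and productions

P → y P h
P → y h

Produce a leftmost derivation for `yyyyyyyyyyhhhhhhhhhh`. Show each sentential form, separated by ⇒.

P ⇒ yPh ⇒ yyPhh ⇒ yyyPhhh ⇒ yyyyPhhhh ⇒ yyyyyPhhhhh ⇒ yyyyyyPhhhhhh ⇒ yyyyyyyPhhhhhhh ⇒ yyyyyyyyPhhhhhhhh ⇒ yyyyyyyyyPhhhhhhhhh ⇒ yyyyyyyyyyhhhhhhhhhh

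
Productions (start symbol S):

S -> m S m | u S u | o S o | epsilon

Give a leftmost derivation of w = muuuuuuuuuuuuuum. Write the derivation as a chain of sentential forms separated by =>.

S => mSm   [S -> m S m]
mSm => muSum   [S -> u S u]
muSum => muuSuum   [S -> u S u]
muuSuum => muuuSuuum   [S -> u S u]
muuuSuuum => muuuuSuuuum   [S -> u S u]
muuuuSuuuum => muuuuuSuuuuum   [S -> u S u]
muuuuuSuuuuum => muuuuuuSuuuuuum   [S -> u S u]
muuuuuuSuuuuuum => muuuuuuuSuuuuuuum   [S -> u S u]
muuuuuuuSuuuuuuum => muuuuuuuuuuuuuum   [S -> epsilon]

S => mSm => muSum => muuSuum => muuuSuuum => muuuuSuuuum => muuuuuSuuuuum => muuuuuuSuuuuuum => muuuuuuuSuuuuuuum => muuuuuuuuuuuuuum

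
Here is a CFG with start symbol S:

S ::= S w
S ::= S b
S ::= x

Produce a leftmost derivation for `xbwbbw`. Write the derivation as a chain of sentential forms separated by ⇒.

S ⇒ Sw ⇒ Sbw ⇒ Sbbw ⇒ Swbbw ⇒ Sbwbbw ⇒ xbwbbw

S ⇒ Sw   [S ::= S w]
Sw ⇒ Sbw   [S ::= S b]
Sbw ⇒ Sbbw   [S ::= S b]
Sbbw ⇒ Swbbw   [S ::= S w]
Swbbw ⇒ Sbwbbw   [S ::= S b]
Sbwbbw ⇒ xbwbbw   [S ::= x]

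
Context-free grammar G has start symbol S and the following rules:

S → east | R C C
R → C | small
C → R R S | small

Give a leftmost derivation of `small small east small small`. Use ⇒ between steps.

S ⇒ R C C   [S → R C C]
R C C ⇒ C C C   [R → C]
C C C ⇒ R R S C C   [C → R R S]
R R S C C ⇒ C R S C C   [R → C]
C R S C C ⇒ small R S C C   [C → small]
small R S C C ⇒ small small S C C   [R → small]
small small S C C ⇒ small small east C C   [S → east]
small small east C C ⇒ small small east small C   [C → small]
small small east small C ⇒ small small east small small   [C → small]

S ⇒ R C C ⇒ C C C ⇒ R R S C C ⇒ C R S C C ⇒ small R S C C ⇒ small small S C C ⇒ small small east C C ⇒ small small east small C ⇒ small small east small small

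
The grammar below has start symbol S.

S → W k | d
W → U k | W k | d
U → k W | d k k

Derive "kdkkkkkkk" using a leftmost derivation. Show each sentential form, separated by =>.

S => Wk   [S → W k]
Wk => Ukk   [W → U k]
Ukk => kWkk   [U → k W]
kWkk => kWkkk   [W → W k]
kWkkk => kWkkkk   [W → W k]
kWkkkk => kUkkkkk   [W → U k]
kUkkkkk => kdkkkkkkk   [U → d k k]

S => Wk => Ukk => kWkk => kWkkk => kWkkkk => kUkkkkk => kdkkkkkkk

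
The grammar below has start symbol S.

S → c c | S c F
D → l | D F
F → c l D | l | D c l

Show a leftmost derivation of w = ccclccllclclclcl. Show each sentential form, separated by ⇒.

S⇒ScF⇒ScFcF⇒ScFcFcF⇒ScFcFcFcF⇒ScFcFcFcFcF⇒ScFcFcFcFcFcF⇒cccFcFcFcFcFcF⇒ccclcFcFcFcFcF⇒ccclcclDcFcFcFcF⇒ccclccllcFcFcFcF⇒ccclccllclcFcFcF⇒ccclccllclclcFcF⇒ccclccllclclclcF⇒ccclccllclclclcl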